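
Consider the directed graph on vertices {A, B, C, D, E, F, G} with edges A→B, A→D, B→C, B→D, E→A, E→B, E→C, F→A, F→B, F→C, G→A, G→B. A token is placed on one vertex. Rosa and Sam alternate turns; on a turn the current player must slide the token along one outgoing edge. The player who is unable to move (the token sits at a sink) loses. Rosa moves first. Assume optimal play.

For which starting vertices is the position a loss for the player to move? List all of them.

Label each position W (a win for the player to move) or L (a loss). A position with no legal move is L; any other position is W exactly when some move reaches an L, and L when every move reaches a W.
Every edge goes from a vertex to one that appears earlier in the order C, D, B, A, E, G, F, so processing vertices in that order labels each vertex after all of its successors.
C: no outgoing edge → L
D: no outgoing edge → L
B: reaches L-position D → W
A: reaches L-position D → W
E: reaches L-position C → W
G: only reaches A(W), B(W), all W → L
F: reaches L-position C → W
Reading off the rows marked L gives the requested list; there are 3 such vertices.

C, D, G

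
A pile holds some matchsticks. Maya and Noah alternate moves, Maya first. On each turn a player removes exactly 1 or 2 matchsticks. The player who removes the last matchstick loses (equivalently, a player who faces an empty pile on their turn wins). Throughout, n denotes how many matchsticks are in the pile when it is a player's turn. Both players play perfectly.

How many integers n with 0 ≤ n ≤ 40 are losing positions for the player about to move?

Label each position W (a win for the player to move) or L (a loss). A position with no legal move is W; any other position is W exactly when some move reaches an L, and L when every move reaches a W.
n=0: no move; the opponent has just taken the last matchstick and therefore loses → W
n=1: L (sole option 0(W) is W)
n=2: W (go to 1, an L position)
n=3: W (go to 1, an L position)
n=4: L (options 3(W), 2(W) are all W)
n=5: W (go to 4, an L position)
n=6: W (go to 4, an L position)
n=7: L (options 6(W), 5(W) are all W)
n=8: W (go to 7, an L position)
n=9: W (go to 7, an L position)
n=10: L (options 9(W), 8(W) are all W)
n=11: W (go to 10, an L position)
n=12: W (go to 10, an L position)
n=13: L (options 12(W), 11(W) are all W)
n=14: W (go to 13, an L position)
n=15: W (go to 13, an L position)
n=16: L (options 15(W), 14(W) are all W)
n=17: W (go to 16, an L position)
n=18: W (go to 16, an L position)
n=19: L (options 18(W), 17(W) are all W)
n=20: W (go to 19, an L position)
n=21: W (go to 19, an L position)
n=22: L (options 21(W), 20(W) are all W)
n=23: W (go to 22, an L position)
n=24: W (go to 22, an L position)
n=25: L (options 24(W), 23(W) are all W)
n=26: W (go to 25, an L position)
n=27: W (go to 25, an L position)
n=28: L (options 27(W), 26(W) are all W)
n=29: W (go to 28, an L position)
n=30: W (go to 28, an L position)
n=31: L (options 30(W), 29(W) are all W)
n=32: W (go to 31, an L position)
n=33: W (go to 31, an L position)
n=34: L (options 33(W), 32(W) are all W)
n=35: W (go to 34, an L position)
n=36: W (go to 34, an L position)
n=37: L (options 36(W), 35(W) are all W)
n=38: W (go to 37, an L position)
n=39: W (go to 37, an L position)
n=40: L (options 39(W), 38(W) are all W)
L entries with 0 ≤ n ≤ 40: n = 1, 4, 7, 10, 13, 16, 19, 22, 25, 28, 31, 34, 37, 40; that makes 14.

14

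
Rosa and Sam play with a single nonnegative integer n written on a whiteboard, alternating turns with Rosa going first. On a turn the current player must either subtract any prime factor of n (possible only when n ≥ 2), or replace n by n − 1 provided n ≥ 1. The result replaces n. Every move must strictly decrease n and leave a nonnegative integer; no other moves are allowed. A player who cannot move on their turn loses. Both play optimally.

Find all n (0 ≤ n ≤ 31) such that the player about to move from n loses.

Classify positions by backward induction: terminal positions (no move available) are L. From any other position, the mover wins iff some move reaches an L.
n=0: no move → L
n=1: can move to 0, which is L ⇒ W
n=2: can move to 0, which is L ⇒ W
n=3: can move to 0, which is L ⇒ W
n=4: moves to 2(W), 3(W); every one is W ⇒ L
n=5: can move to 0, which is L ⇒ W
n=6: can move to 4, which is L ⇒ W
n=7: can move to 0, which is L ⇒ W
n=8: moves to 6(W), 7(W); every one is W ⇒ L
n=9: can move to 8, which is L ⇒ W
n=10: can move to 8, which is L ⇒ W
n=11: can move to 0, which is L ⇒ W
n=12: moves to 9(W), 10(W), 11(W); every one is W ⇒ L
n=13: can move to 0, which is L ⇒ W
n=14: can move to 12, which is L ⇒ W
n=15: can move to 12, which is L ⇒ W
n=16: moves to 14(W), 15(W); every one is W ⇒ L
n=17: can move to 0, which is L ⇒ W
n=18: can move to 16, which is L ⇒ W
n=19: can move to 0, which is L ⇒ W
n=20: moves to 15(W), 18(W), 19(W); every one is W ⇒ L
n=21: can move to 20, which is L ⇒ W
n=22: can move to 20, which is L ⇒ W
n=23: can move to 0, which is L ⇒ W
n=24: moves to 21(W), 22(W), 23(W); every one is W ⇒ L
n=25: can move to 20, which is L ⇒ W
n=26: can move to 24, which is L ⇒ W
n=27: can move to 24, which is L ⇒ W
n=28: moves to 21(W), 26(W), 27(W); every one is W ⇒ L
n=29: can move to 0, which is L ⇒ W
n=30: can move to 28, which is L ⇒ W
n=31: can move to 0, which is L ⇒ W
Reading off the rows marked L gives the requested list; there are 8 such values of n.

0, 4, 8, 12, 16, 20, 24, 28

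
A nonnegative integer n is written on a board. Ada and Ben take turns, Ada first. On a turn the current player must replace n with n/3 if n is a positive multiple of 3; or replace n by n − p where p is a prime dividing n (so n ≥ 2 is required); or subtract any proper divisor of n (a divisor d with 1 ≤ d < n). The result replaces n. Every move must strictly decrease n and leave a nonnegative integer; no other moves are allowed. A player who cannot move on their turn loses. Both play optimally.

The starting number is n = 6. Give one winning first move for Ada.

Move to 4.

Use the standard recursion: the mover loses at a terminal position; elsewhere, the mover wins exactly when some move hands the opponent an L position.
n=0: no move → L
n=1: no move → L
n=2: can move to 0, which is L ⇒ W
n=3: can move to 0, which is L ⇒ W
n=4: moves to 2(W), 3(W); every one is W ⇒ L
n=5: can move to 0, which is L ⇒ W
n=6: can move to 4, which is L ⇒ W
From 6, the L positions reachable in one move are: 4.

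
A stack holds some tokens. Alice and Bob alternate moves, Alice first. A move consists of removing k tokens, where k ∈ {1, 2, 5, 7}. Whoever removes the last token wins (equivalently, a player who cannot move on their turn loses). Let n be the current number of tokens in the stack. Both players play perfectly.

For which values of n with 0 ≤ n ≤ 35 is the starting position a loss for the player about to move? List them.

0, 3, 6, 9, 12, 15, 18, 21, 24, 27, 30, 33

Build the W/L table. Terminal = L. A non-terminal position is W if it has a move to some L; otherwise it is L.
n=0: no move → L
n=1: can move to 0, which is L ⇒ W
n=2: can move to 0, which is L ⇒ W
n=3: moves to 2(W), 1(W); every one is W ⇒ L
n=4: can move to 3, which is L ⇒ W
n=5: can move to 3, which is L ⇒ W
n=6: moves to 5(W), 4(W), 1(W); every one is W ⇒ L
n=7: can move to 6, which is L ⇒ W
n=8: can move to 6, which is L ⇒ W
n=9: moves to 8(W), 7(W), 4(W), 2(W); every one is W ⇒ L
n=10: can move to 9, which is L ⇒ W
n=11: can move to 9, which is L ⇒ W
n=12: moves to 11(W), 10(W), 7(W), 5(W); every one is W ⇒ L
n=13: can move to 12, which is L ⇒ W
n=14: can move to 12, which is L ⇒ W
n=15: moves to 14(W), 13(W), 10(W), 8(W); every one is W ⇒ L
n=16: can move to 15, which is L ⇒ W
n=17: can move to 15, which is L ⇒ W
n=18: moves to 17(W), 16(W), 13(W), 11(W); every one is W ⇒ L
n=19: can move to 18, which is L ⇒ W
n=20: can move to 18, which is L ⇒ W
n=21: moves to 20(W), 19(W), 16(W), 14(W); every one is W ⇒ L
n=22: can move to 21, which is L ⇒ W
n=23: can move to 21, which is L ⇒ W
n=24: moves to 23(W), 22(W), 19(W), 17(W); every one is W ⇒ L
n=25: can move to 24, which is L ⇒ W
n=26: can move to 24, which is L ⇒ W
n=27: moves to 26(W), 25(W), 22(W), 20(W); every one is W ⇒ L
n=28: can move to 27, which is L ⇒ W
n=29: can move to 27, which is L ⇒ W
n=30: moves to 29(W), 28(W), 25(W), 23(W); every one is W ⇒ L
n=31: can move to 30, which is L ⇒ W
n=32: can move to 30, which is L ⇒ W
n=33: moves to 32(W), 31(W), 28(W), 26(W); every one is W ⇒ L
n=34: can move to 33, which is L ⇒ W
n=35: can move to 33, which is L ⇒ W
The losing starting values of n are exactly the entries labelled L in this table (12 of them).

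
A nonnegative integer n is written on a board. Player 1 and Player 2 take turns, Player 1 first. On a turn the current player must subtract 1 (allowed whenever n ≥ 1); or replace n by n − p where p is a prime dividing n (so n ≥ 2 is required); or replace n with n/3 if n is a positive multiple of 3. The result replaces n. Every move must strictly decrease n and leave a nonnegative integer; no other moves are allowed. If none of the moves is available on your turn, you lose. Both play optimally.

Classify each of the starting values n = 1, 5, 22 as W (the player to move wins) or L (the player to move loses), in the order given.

1: W, 5: W, 22: L

Positions with no move are L. A position that does have a move is losing for the player to move precisely when every available move leads to a winning position for the opponent. Fill in the labels:
n=0: no move → L
n=1: →0(L), so W
n=2: →0(L), so W
n=3: →0(L), so W
n=4: →2(W), 3(W) — all W, so L
n=5: →0(L), so W
n=6: →4(L), so W
n=7: →0(L), so W
n=8: →6(W), 7(W) — all W, so L
n=9: →8(L), so W
n=10: →8(L), so W
n=11: →0(L), so W
n=12: →4(L), so W
n=13: →0(L), so W
n=14: →7(W), 12(W), 13(W) — all W, so L
n=15: →14(L), so W
n=16: →14(L), so W
n=17: →0(L), so W
n=18: →6(W), 15(W), 16(W), 17(W) — all W, so L
n=19: →0(L), so W
n=20: →18(L), so W
n=21: →14(L), so W
n=22: →11(W), 20(W), 21(W) — all W, so L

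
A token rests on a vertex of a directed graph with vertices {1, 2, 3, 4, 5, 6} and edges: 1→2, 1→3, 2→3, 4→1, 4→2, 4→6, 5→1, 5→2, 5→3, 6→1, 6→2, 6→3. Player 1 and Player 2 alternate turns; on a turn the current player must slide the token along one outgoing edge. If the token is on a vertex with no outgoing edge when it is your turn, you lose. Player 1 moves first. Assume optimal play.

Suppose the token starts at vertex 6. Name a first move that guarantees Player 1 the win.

Classify positions by backward induction: terminal positions (no move available) are L. From any other position, the mover wins iff some move reaches an L.
Every edge goes from a vertex to one that appears earlier in the order 3, 2, 1, 6, 4, 5, so processing vertices in that order labels each vertex after all of its successors.
3: no outgoing edge → L
2: reaches L-position 3 → W
1: reaches L-position 3 → W
6: reaches L-position 3 → W
4: only reaches 6(W), 1(W), 2(W), all W → L
5: reaches L-position 3 → W
From 6, the L positions reachable in one move are: 3.

Move to 3.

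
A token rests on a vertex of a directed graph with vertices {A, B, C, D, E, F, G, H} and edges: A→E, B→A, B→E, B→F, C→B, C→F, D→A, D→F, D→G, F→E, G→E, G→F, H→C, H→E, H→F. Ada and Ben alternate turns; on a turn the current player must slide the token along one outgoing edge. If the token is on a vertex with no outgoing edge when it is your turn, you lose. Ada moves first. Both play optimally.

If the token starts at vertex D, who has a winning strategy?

Ben wins.

Classify positions by backward induction: terminal positions (no move available) are L. From any other position, the mover wins iff some move reaches an L.
Every edge goes from a vertex to one that appears earlier in the order E, F, G, A, D, B, C, H, so processing vertices in that order labels each vertex after all of its successors.
E: no outgoing edge → L
F: W (go to E, an L position)
G: W (go to E, an L position)
A: W (go to E, an L position)
D: L (options A(W), G(W), F(W) are all W)
B: W (go to E, an L position)
C: L (options B(W), F(W) are all W)
H: W (go to C, an L position)
Every move from D reaches a W position, so the mover loses.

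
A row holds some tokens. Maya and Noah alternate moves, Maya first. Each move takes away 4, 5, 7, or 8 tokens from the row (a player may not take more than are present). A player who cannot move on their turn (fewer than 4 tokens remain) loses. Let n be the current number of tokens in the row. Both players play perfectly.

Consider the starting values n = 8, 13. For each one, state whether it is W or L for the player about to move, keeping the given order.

8: W, 13: L

Build the W/L table. Terminal = L. A non-terminal position is W if it has a move to some L; otherwise it is L.
n=0: no move → L
n=1: no move → L
n=2: no move → L
n=3: no move → L
n=4: W (go to 0, an L position)
n=5: W (go to 1, an L position)
n=6: W (go to 2, an L position)
n=7: W (go to 3, an L position)
n=8: W (go to 3, an L position)
n=9: W (go to 2, an L position)
n=10: W (go to 3, an L position)
n=11: W (go to 3, an L position)
n=12: L (options 8(W), 7(W), 5(W), 4(W) are all W)
n=13: L (options 9(W), 8(W), 6(W), 5(W) are all W)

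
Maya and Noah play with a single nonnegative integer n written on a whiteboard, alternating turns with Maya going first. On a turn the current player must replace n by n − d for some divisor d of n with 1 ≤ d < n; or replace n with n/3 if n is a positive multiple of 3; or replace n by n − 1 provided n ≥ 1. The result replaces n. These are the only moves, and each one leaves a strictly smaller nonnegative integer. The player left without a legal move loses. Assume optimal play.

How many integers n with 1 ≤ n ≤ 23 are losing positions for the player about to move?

9

Use the standard recursion: the mover loses at a terminal position; elsewhere, the mover wins exactly when some move hands the opponent an L position.
n=0: no move → L
n=1: reaches L-position 0 → W
n=2: only reaches 1(W), which is W → L
n=3: reaches L-position 2 → W
n=4: reaches L-position 2 → W
n=5: only reaches 4(W), which is W → L
n=6: reaches L-position 2 → W
n=7: only reaches 6(W), which is W → L
n=8: reaches L-position 7 → W
n=9: only reaches 3(W), 6(W), 8(W), all W → L
n=10: reaches L-position 5 → W
n=11: only reaches 10(W), which is W → L
n=12: reaches L-position 9 → W
n=13: only reaches 12(W), which is W → L
n=14: reaches L-position 7 → W
n=15: reaches L-position 5 → W
n=16: only reaches 8(W), 12(W), 14(W), 15(W), all W → L
n=17: reaches L-position 16 → W
n=18: reaches L-position 9 → W
n=19: only reaches 18(W), which is W → L
n=20: reaches L-position 16 → W
n=21: reaches L-position 7 → W
n=22: reaches L-position 11 → W
n=23: only reaches 22(W), which is W → L
L entries with 1 ≤ n ≤ 23 (n=0 is outside the asked range and is not counted): n = 2, 5, 7, 9, 11, 13, 16, 19, 23; that makes 9.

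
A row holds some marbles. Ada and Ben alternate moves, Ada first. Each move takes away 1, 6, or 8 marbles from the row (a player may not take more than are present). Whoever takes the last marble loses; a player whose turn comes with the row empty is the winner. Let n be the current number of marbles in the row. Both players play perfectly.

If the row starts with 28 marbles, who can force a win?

Work bottom-up. With no move the player to move wins. Otherwise the position is W if at least one move leads to an L position for the opponent, and L if every move leads to a W.
n=0: no move; the opponent has just taken the last marble and therefore loses → W
n=1: L (sole option 0(W) is W)
n=2: W (go to 1, an L position)
n=3: L (sole option 2(W) is W)
n=4: W (go to 3, an L position)
n=5: L (sole option 4(W) is W)
n=6: W (go to 5, an L position)
n=7: W (go to 1, an L position)
n=8: L (options 7(W), 2(W), 0(W) are all W)
n=9: W (go to 8, an L position)
n=10: L (options 9(W), 4(W), 2(W) are all W)
n=11: W (go to 10, an L position)
n=12: L (options 11(W), 6(W), 4(W) are all W)
n=13: W (go to 12, an L position)
n=14: W (go to 8, an L position)
n=15: L (options 14(W), 9(W), 7(W) are all W)
n=16: W (go to 15, an L position)
n=17: L (options 16(W), 11(W), 9(W) are all W)
n=18: W (go to 17, an L position)
n=19: L (options 18(W), 13(W), 11(W) are all W)
n=20: W (go to 19, an L position)
n=21: W (go to 15, an L position)
n=22: L (options 21(W), 16(W), 14(W) are all W)
n=23: W (go to 22, an L position)
n=24: L (options 23(W), 18(W), 16(W) are all W)
n=25: W (go to 24, an L position)
n=26: L (options 25(W), 20(W), 18(W) are all W)
n=27: W (go to 26, an L position)
n=28: W (go to 22, an L position)
The starting position 28 is W: Ada should remove 6, leaving 22, handing over an L position.

Ada wins.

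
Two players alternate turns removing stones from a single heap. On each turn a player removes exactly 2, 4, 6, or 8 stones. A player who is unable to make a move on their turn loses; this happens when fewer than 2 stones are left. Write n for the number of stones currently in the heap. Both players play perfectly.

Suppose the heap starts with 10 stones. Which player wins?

Positions with no move are L. A position that does have a move is losing for the player to move precisely when every available move leads to a winning position for the opponent. Fill in the labels:
n=0: no move → L
n=1: no move → L
n=2: W (go to 0, an L position)
n=3: W (go to 1, an L position)
n=4: W (go to 0, an L position)
n=5: W (go to 1, an L position)
n=6: W (go to 0, an L position)
n=7: W (go to 1, an L position)
n=8: W (go to 0, an L position)
n=9: W (go to 1, an L position)
n=10: L (options 8(W), 6(W), 4(W), 2(W) are all W)
Every move from 10 reaches a W position, so the mover loses.

The second player wins.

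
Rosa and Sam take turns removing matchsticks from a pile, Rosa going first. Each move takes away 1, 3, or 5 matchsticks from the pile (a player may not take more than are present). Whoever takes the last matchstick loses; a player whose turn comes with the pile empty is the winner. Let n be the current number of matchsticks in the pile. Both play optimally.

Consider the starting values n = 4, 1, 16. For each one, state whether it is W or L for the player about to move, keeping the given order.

Label each position W (a win for the player to move) or L (a loss). A position with no legal move is W; any other position is W exactly when some move reaches an L, and L when every move reaches a W.
n=0: no move; the opponent has just taken the last matchstick and therefore loses → W
n=1: the only move is to 0(W), a W ⇒ L
n=2: can move to 1, which is L ⇒ W
n=3: moves to 2(W), 0(W); every one is W ⇒ L
n=4: can move to 3, which is L ⇒ W
n=5: moves to 4(W), 2(W), 0(W); every one is W ⇒ L
n=6: can move to 5, which is L ⇒ W
n=7: moves to 6(W), 4(W), 2(W); every one is W ⇒ L
n=8: can move to 7, which is L ⇒ W
n=9: moves to 8(W), 6(W), 4(W); every one is W ⇒ L
n=10: can move to 9, which is L ⇒ W
n=11: moves to 10(W), 8(W), 6(W); every one is W ⇒ L
n=12: can move to 11, which is L ⇒ W
n=13: moves to 12(W), 10(W), 8(W); every one is W ⇒ L
n=14: can move to 13, which is L ⇒ W
n=15: moves to 14(W), 12(W), 10(W); every one is W ⇒ L
n=16: can move to 15, which is L ⇒ W

4: W, 1: L, 16: W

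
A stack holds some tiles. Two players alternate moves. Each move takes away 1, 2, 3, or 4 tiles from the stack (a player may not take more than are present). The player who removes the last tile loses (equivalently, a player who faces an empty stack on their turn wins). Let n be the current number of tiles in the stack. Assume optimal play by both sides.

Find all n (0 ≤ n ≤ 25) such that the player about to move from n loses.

1, 6, 11, 16, 21

Work bottom-up. With no move the player to move wins. Otherwise the position is W if at least one move leads to an L position for the opponent, and L if every move leads to a W.
n=0: no move; the opponent has just taken the last tile and therefore loses → W
n=1: the only move is to 0(W), a W ⇒ L
n=2: can move to 1, which is L ⇒ W
n=3: can move to 1, which is L ⇒ W
n=4: can move to 1, which is L ⇒ W
n=5: can move to 1, which is L ⇒ W
n=6: moves to 5(W), 4(W), 3(W), 2(W); every one is W ⇒ L
n=7: can move to 6, which is L ⇒ W
n=8: can move to 6, which is L ⇒ W
n=9: can move to 6, which is L ⇒ W
n=10: can move to 6, which is L ⇒ W
n=11: moves to 10(W), 9(W), 8(W), 7(W); every one is W ⇒ L
n=12: can move to 11, which is L ⇒ W
n=13: can move to 11, which is L ⇒ W
n=14: can move to 11, which is L ⇒ W
n=15: can move to 11, which is L ⇒ W
n=16: moves to 15(W), 14(W), 13(W), 12(W); every one is W ⇒ L
n=17: can move to 16, which is L ⇒ W
n=18: can move to 16, which is L ⇒ W
n=19: can move to 16, which is L ⇒ W
n=20: can move to 16, which is L ⇒ W
n=21: moves to 20(W), 19(W), 18(W), 17(W); every one is W ⇒ L
n=22: can move to 21, which is L ⇒ W
n=23: can move to 21, which is L ⇒ W
n=24: can move to 21, which is L ⇒ W
n=25: can move to 21, which is L ⇒ W
Reading off the rows marked L gives the requested list; there are 5 such values of n.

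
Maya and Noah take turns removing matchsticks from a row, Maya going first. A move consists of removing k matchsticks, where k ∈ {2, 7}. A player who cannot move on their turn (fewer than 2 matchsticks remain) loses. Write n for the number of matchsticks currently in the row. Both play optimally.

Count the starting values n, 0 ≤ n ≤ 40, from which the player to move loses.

19

Classify positions by backward induction: terminal positions (no move available) are L. From any other position, the mover wins iff some move reaches an L.
n=0: no move → L
n=1: no move → L
n=2: W (go to 0, an L position)
n=3: W (go to 1, an L position)
n=4: L (sole option 2(W) is W)
n=5: L (sole option 3(W) is W)
n=6: W (go to 4, an L position)
n=7: W (go to 5, an L position)
n=8: W (go to 1, an L position)
n=9: L (options 7(W), 2(W) are all W)
n=10: L (options 8(W), 3(W) are all W)
n=11: W (go to 9, an L position)
n=12: W (go to 10, an L position)
n=13: L (options 11(W), 6(W) are all W)
n=14: L (options 12(W), 7(W) are all W)
n=15: W (go to 13, an L position)
n=16: W (go to 14, an L position)
n=17: W (go to 10, an L position)
n=18: L (options 16(W), 11(W) are all W)
n=19: L (options 17(W), 12(W) are all W)
n=20: W (go to 18, an L position)
n=21: W (go to 19, an L position)
n=22: L (options 20(W), 15(W) are all W)
n=23: L (options 21(W), 16(W) are all W)
n=24: W (go to 22, an L position)
n=25: W (go to 23, an L position)
n=26: W (go to 19, an L position)
n=27: L (options 25(W), 20(W) are all W)
n=28: L (options 26(W), 21(W) are all W)
n=29: W (go to 27, an L position)
n=30: W (go to 28, an L position)
n=31: L (options 29(W), 24(W) are all W)
n=32: L (options 30(W), 25(W) are all W)
n=33: W (go to 31, an L position)
n=34: W (go to 32, an L position)
n=35: W (go to 28, an L position)
n=36: L (options 34(W), 29(W) are all W)
n=37: L (options 35(W), 30(W) are all W)
n=38: W (go to 36, an L position)
n=39: W (go to 37, an L position)
n=40: L (options 38(W), 33(W) are all W)
L entries with 0 ≤ n ≤ 40: n = 0, 1, 4, 5, 9, 10, 13, 14, 18, 19, 22, 23, 27, 28, 31, 32, 36, 37, 40; that makes 19.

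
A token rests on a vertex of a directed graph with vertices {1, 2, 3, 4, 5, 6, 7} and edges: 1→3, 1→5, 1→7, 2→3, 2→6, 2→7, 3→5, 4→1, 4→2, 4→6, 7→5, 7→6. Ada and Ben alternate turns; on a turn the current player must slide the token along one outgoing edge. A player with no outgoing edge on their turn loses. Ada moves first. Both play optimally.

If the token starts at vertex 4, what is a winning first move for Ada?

Classify positions by backward induction: terminal positions (no move available) are L. From any other position, the mover wins iff some move reaches an L.
Every edge goes from a vertex to one that appears earlier in the order 6, 5, 7, 3, 2, 1, 4, so processing vertices in that order labels each vertex after all of its successors.
6: no outgoing edge → L
5: no outgoing edge → L
7: →5(L), so W
3: →5(L), so W
2: →6(L), so W
1: →5(L), so W
4: →6(L), so W
From 4, the L positions reachable in one move are: 6.

Move to 6.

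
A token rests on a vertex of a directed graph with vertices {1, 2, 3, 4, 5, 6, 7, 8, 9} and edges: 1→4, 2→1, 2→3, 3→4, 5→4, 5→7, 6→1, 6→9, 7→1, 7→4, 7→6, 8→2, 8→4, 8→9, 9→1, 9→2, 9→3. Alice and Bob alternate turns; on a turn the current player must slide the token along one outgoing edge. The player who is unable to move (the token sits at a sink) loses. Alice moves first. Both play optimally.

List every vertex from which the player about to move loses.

Compute win/loss labels from the base case upward. A position with no move is L. Any other position is W if it can reach an L in one move, else L.
Every edge goes from a vertex to one that appears earlier in the order 4, 3, 1, 2, 9, 8, 6, 7, 5, so processing vertices in that order labels each vertex after all of its successors.
4: no outgoing edge → L
3: →4(L), so W
1: →4(L), so W
2: →1(W), 3(W) — all W, so L
9: →2(L), so W
8: →2(L), so W
6: →9(W), 1(W) — all W, so L
7: →6(L), so W
5: →4(L), so W
The losing starting vertices are exactly the entries labelled L in this table (3 of them).

2, 4, 6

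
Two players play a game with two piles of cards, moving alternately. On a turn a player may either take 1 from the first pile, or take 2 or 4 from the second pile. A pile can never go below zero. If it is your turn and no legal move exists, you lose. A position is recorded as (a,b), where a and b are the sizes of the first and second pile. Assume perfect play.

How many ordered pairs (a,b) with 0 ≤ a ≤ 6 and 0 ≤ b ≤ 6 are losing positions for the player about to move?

Classify positions by backward induction: terminal positions (no move available) are L. From any other position, the mover wins iff some move reaches an L.
Every move lowers a or b (never raises either), so fill the grid row by row in increasing a, and left to right within a row: each cell's successors are then already labelled.
      b=0  b=1  b=2  b=3  b=4  b=5  b=6
a=0:    L    L    W    W    W    W    L
a=1:    W    W    L    L    W    W    W
a=2:    L    L    W    W    W    W    L
a=3:    W    W    L    L    W    W    W
a=4:    L    L    W    W    W    W    L
a=5:    W    W    L    L    W    W    W
a=6:    L    L    W    W    W    W    L
Cells with no legal move (terminal, hence L): (0,0), (0,1).
The remaining L cells, each justified by listing all of its moves:
(0,6): moves to (0,4)(W), (0,2)(W); every one is W ⇒ L
(1,2): moves to (0,2)(W), (1,0)(W); every one is W ⇒ L
(1,3): moves to (0,3)(W), (1,1)(W); every one is W ⇒ L
(2,0): the only move is to (1,0)(W), a W ⇒ L
(2,1): the only move is to (1,1)(W), a W ⇒ L
(2,6): moves to (1,6)(W), (2,4)(W), (2,2)(W); every one is W ⇒ L
(3,2): moves to (2,2)(W), (3,0)(W); every one is W ⇒ L
(3,3): moves to (2,3)(W), (3,1)(W); every one is W ⇒ L
(4,0): the only move is to (3,0)(W), a W ⇒ L
(4,1): the only move is to (3,1)(W), a W ⇒ L
(4,6): moves to (3,6)(W), (4,4)(W), (4,2)(W); every one is W ⇒ L
(5,2): moves to (4,2)(W), (5,0)(W); every one is W ⇒ L
(5,3): moves to (4,3)(W), (5,1)(W); every one is W ⇒ L
(6,0): the only move is to (5,0)(W), a W ⇒ L
(6,1): the only move is to (5,1)(W), a W ⇒ L
(6,6): moves to (5,6)(W), (6,4)(W), (6,2)(W); every one is W ⇒ L
Every other cell has at least one move into one of the L cells above, so it is W.
L cells per row: a=0: 3, a=1: 2, a=2: 3, a=3: 2, a=4: 3, a=5: 2, a=6: 3; total 18.

18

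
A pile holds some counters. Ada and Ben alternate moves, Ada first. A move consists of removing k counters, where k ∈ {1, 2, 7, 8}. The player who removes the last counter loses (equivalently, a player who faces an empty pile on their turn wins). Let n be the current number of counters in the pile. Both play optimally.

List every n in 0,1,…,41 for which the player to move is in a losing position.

1, 4, 7, 10, 13, 16, 19, 22, 25, 28, 31, 34, 37, 40

Work bottom-up. With no move the player to move wins. Otherwise the position is W if at least one move leads to an L position for the opponent, and L if every move leads to a W.
n=0: no move; the opponent has just taken the last counter and therefore loses → W
n=1: →0(W) only, which is W, so L
n=2: →1(L), so W
n=3: →1(L), so W
n=4: →3(W), 2(W) — all W, so L
n=5: →4(L), so W
n=6: →4(L), so W
n=7: →6(W), 5(W), 0(W) — all W, so L
n=8: →7(L), so W
n=9: →7(L), so W
n=10: →9(W), 8(W), 3(W), 2(W) — all W, so L
n=11: →10(L), so W
n=12: →10(L), so W
n=13: →12(W), 11(W), 6(W), 5(W) — all W, so L
n=14: →13(L), so W
n=15: →13(L), so W
n=16: →15(W), 14(W), 9(W), 8(W) — all W, so L
n=17: →16(L), so W
n=18: →16(L), so W
n=19: →18(W), 17(W), 12(W), 11(W) — all W, so L
n=20: →19(L), so W
n=21: →19(L), so W
n=22: →21(W), 20(W), 15(W), 14(W) — all W, so L
n=23: →22(L), so W
n=24: →22(L), so W
n=25: →24(W), 23(W), 18(W), 17(W) — all W, so L
n=26: →25(L), so W
n=27: →25(L), so W
n=28: →27(W), 26(W), 21(W), 20(W) — all W, so L
n=29: →28(L), so W
n=30: →28(L), so W
n=31: →30(W), 29(W), 24(W), 23(W) — all W, so L
n=32: →31(L), so W
n=33: →31(L), so W
n=34: →33(W), 32(W), 27(W), 26(W) — all W, so L
n=35: →34(L), so W
n=36: →34(L), so W
n=37: →36(W), 35(W), 30(W), 29(W) — all W, so L
n=38: →37(L), so W
n=39: →37(L), so W
n=40: →39(W), 38(W), 33(W), 32(W) — all W, so L
n=41: →40(L), so W
The losing starting values of n are exactly the entries labelled L in this table (14 of them).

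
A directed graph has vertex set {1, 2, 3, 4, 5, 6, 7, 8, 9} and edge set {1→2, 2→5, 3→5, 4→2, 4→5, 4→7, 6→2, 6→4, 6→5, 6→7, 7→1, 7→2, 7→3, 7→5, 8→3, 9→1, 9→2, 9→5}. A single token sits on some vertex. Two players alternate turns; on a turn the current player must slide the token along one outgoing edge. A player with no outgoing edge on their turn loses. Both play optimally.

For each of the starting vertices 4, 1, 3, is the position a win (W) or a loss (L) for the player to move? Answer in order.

Positions with no move are L. A position that does have a move is losing for the player to move precisely when every available move leads to a winning position for the opponent. Fill in the labels:
Every edge goes from a vertex to one that appears earlier in the order 5, 3, 2, 1, 7, 9, 4, 8, 6, so processing vertices in that order labels each vertex after all of its successors.
5: no outgoing edge → L
3: reaches L-position 5 → W
2: reaches L-position 5 → W
1: only reaches 2(W), which is W → L
7: reaches L-position 1 → W
9: reaches L-position 1 → W
4: reaches L-position 5 → W
8: only reaches 3(W), which is W → L
6: reaches L-position 5 → W

4: W, 1: L, 3: W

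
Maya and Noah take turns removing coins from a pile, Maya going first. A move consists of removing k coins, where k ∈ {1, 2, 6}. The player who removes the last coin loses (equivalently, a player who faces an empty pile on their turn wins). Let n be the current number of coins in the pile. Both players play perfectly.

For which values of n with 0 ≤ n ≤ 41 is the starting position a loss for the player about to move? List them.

1, 4, 8, 11, 15, 18, 22, 25, 29, 32, 36, 39

Positions with no move are W. A position that does have a move is losing for the player to move precisely when every available move leads to a winning position for the opponent. Fill in the labels:
n=0: no move; the opponent has just taken the last coin and therefore loses → W
n=1: only reaches 0(W), which is W → L
n=2: reaches L-position 1 → W
n=3: reaches L-position 1 → W
n=4: only reaches 3(W), 2(W), all W → L
n=5: reaches L-position 4 → W
n=6: reaches L-position 4 → W
n=7: reaches L-position 1 → W
n=8: only reaches 7(W), 6(W), 2(W), all W → L
n=9: reaches L-position 8 → W
n=10: reaches L-position 8 → W
n=11: only reaches 10(W), 9(W), 5(W), all W → L
n=12: reaches L-position 11 → W
n=13: reaches L-position 11 → W
n=14: reaches L-position 8 → W
n=15: only reaches 14(W), 13(W), 9(W), all W → L
n=16: reaches L-position 15 → W
n=17: reaches L-position 15 → W
n=18: only reaches 17(W), 16(W), 12(W), all W → L
n=19: reaches L-position 18 → W
n=20: reaches L-position 18 → W
n=21: reaches L-position 15 → W
n=22: only reaches 21(W), 20(W), 16(W), all W → L
n=23: reaches L-position 22 → W
n=24: reaches L-position 22 → W
n=25: only reaches 24(W), 23(W), 19(W), all W → L
n=26: reaches L-position 25 → W
n=27: reaches L-position 25 → W
n=28: reaches L-position 22 → W
n=29: only reaches 28(W), 27(W), 23(W), all W → L
n=30: reaches L-position 29 → W
n=31: reaches L-position 29 → W
n=32: only reaches 31(W), 30(W), 26(W), all W → L
n=33: reaches L-position 32 → W
n=34: reaches L-position 32 → W
n=35: reaches L-position 29 → W
n=36: only reaches 35(W), 34(W), 30(W), all W → L
n=37: reaches L-position 36 → W
n=38: reaches L-position 36 → W
n=39: only reaches 38(W), 37(W), 33(W), all W → L
n=40: reaches L-position 39 → W
n=41: reaches L-position 39 → W
The losing starting values of n are exactly the entries labelled L in this table (12 of them).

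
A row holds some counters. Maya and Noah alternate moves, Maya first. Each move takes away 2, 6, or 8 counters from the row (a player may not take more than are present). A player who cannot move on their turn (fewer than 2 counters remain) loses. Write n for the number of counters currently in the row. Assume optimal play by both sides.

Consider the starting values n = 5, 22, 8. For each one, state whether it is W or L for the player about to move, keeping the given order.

5: L, 22: W, 8: W

Work bottom-up. With no move the player to move loses. Otherwise the position is W if at least one move leads to an L position for the opponent, and L if every move leads to a W.
n=0: no move → L
n=1: no move → L
n=2: →0(L), so W
n=3: →1(L), so W
n=4: →2(W) only, which is W, so L
n=5: →3(W) only, which is W, so L
n=6: →4(L), so W
n=7: →5(L), so W
n=8: →0(L), so W
n=9: →1(L), so W
n=10: →4(L), so W
n=11: →5(L), so W
n=12: →4(L), so W
n=13: →5(L), so W
n=14: →12(W), 8(W), 6(W) — all W, so L
n=15: →13(W), 9(W), 7(W) — all W, so L
n=16: →14(L), so W
n=17: →15(L), so W
n=18: →16(W), 12(W), 10(W) — all W, so L
n=19: →17(W), 13(W), 11(W) — all W, so L
n=20: →18(L), so W
n=21: →19(L), so W
n=22: →14(L), so W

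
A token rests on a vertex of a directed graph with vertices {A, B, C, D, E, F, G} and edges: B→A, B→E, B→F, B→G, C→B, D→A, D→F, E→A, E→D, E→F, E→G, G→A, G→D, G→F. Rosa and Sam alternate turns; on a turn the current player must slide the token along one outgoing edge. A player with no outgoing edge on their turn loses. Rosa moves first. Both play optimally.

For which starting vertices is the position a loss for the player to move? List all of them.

Use the standard recursion: the mover loses at a terminal position; elsewhere, the mover wins exactly when some move hands the opponent an L position.
Every edge goes from a vertex to one that appears earlier in the order F, A, D, G, E, B, C, so processing vertices in that order labels each vertex after all of its successors.
F: no outgoing edge → L
A: no outgoing edge → L
D: W (go to A, an L position)
G: W (go to A, an L position)
E: W (go to A, an L position)
B: W (go to A, an L position)
C: L (sole option B(W) is W)
The losing starting vertices are exactly the entries labelled L in this table (3 of them).

A, C, F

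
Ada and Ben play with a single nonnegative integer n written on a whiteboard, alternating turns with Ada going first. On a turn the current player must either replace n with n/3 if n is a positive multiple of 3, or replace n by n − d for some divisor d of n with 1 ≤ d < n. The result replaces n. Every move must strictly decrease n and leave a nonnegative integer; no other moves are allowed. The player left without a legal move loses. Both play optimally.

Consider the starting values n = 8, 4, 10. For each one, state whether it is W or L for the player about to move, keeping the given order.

Work bottom-up. With no move the player to move loses. Otherwise the position is W if at least one move leads to an L position for the opponent, and L if every move leads to a W.
n=0: no move → L
n=1: no move → L
n=2: reaches L-position 1 → W
n=3: reaches L-position 1 → W
n=4: only reaches 2(W), 3(W), all W → L
n=5: reaches L-position 4 → W
n=6: reaches L-position 4 → W
n=7: only reaches 6(W), which is W → L
n=8: reaches L-position 4 → W
n=9: only reaches 3(W), 6(W), 8(W), all W → L
n=10: reaches L-position 9 → W

8: W, 4: L, 10: W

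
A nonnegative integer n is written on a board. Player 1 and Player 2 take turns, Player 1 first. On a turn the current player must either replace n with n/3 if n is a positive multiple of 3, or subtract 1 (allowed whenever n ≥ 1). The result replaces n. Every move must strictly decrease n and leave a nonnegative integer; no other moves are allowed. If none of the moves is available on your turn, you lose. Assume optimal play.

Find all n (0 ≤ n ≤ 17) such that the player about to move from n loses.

0, 2, 4, 7, 9, 11, 13, 15, 17

Compute win/loss labels from the base case upward. A position with no move is L. Any other position is W if it can reach an L in one move, else L.
n=0: no move → L
n=1: W (go to 0, an L position)
n=2: L (sole option 1(W) is W)
n=3: W (go to 2, an L position)
n=4: L (sole option 3(W) is W)
n=5: W (go to 4, an L position)
n=6: W (go to 2, an L position)
n=7: L (sole option 6(W) is W)
n=8: W (go to 7, an L position)
n=9: L (options 3(W), 8(W) are all W)
n=10: W (go to 9, an L position)
n=11: L (sole option 10(W) is W)
n=12: W (go to 4, an L position)
n=13: L (sole option 12(W) is W)
n=14: W (go to 13, an L position)
n=15: L (options 5(W), 14(W) are all W)
n=16: W (go to 15, an L position)
n=17: L (sole option 16(W) is W)
Reading off the rows marked L gives the requested list; there are 9 such values of n.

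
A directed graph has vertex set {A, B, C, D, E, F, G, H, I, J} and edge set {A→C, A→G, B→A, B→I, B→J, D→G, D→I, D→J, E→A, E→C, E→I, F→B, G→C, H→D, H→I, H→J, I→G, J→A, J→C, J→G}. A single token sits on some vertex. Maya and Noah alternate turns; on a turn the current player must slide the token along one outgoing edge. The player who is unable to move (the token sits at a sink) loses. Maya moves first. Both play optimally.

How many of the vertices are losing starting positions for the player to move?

3

Positions with no move are L. A position that does have a move is losing for the player to move precisely when every available move leads to a winning position for the opponent. Fill in the labels:
Every edge goes from a vertex to one that appears earlier in the order C, G, A, J, I, D, B, F, H, E, so processing vertices in that order labels each vertex after all of its successors.
C: no outgoing edge → L
G: W (go to C, an L position)
A: W (go to C, an L position)
J: W (go to C, an L position)
I: L (sole option G(W) is W)
D: W (go to I, an L position)
B: W (go to I, an L position)
F: L (sole option B(W) is W)
H: W (go to I, an L position)
E: W (go to I, an L position)
The L vertices are C, F, I; that is 3 in all.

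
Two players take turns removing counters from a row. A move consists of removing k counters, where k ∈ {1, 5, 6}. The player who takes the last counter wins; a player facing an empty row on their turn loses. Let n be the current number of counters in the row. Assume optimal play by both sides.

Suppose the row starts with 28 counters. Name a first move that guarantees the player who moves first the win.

Classify positions by backward induction: terminal positions (no move available) are L. From any other position, the mover wins iff some move reaches an L.
n=0: no move → L
n=1: W (go to 0, an L position)
n=2: L (sole option 1(W) is W)
n=3: W (go to 2, an L position)
n=4: L (sole option 3(W) is W)
n=5: W (go to 4, an L position)
n=6: W (go to 0, an L position)
n=7: W (go to 2, an L position)
n=8: W (go to 2, an L position)
n=9: W (go to 4, an L position)
n=10: W (go to 4, an L position)
n=11: L (options 10(W), 6(W), 5(W) are all W)
n=12: W (go to 11, an L position)
n=13: L (options 12(W), 8(W), 7(W) are all W)
n=14: W (go to 13, an L position)
n=15: L (options 14(W), 10(W), 9(W) are all W)
n=16: W (go to 15, an L position)
n=17: W (go to 11, an L position)
n=18: W (go to 13, an L position)
n=19: W (go to 13, an L position)
n=20: W (go to 15, an L position)
n=21: W (go to 15, an L position)
n=22: L (options 21(W), 17(W), 16(W) are all W)
n=23: W (go to 22, an L position)
n=24: L (options 23(W), 19(W), 18(W) are all W)
n=25: W (go to 24, an L position)
n=26: L (options 25(W), 21(W), 20(W) are all W)
n=27: W (go to 26, an L position)
n=28: W (go to 22, an L position)
From 28, the L positions reachable in one move are: 22.

Remove 6, leaving 22.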